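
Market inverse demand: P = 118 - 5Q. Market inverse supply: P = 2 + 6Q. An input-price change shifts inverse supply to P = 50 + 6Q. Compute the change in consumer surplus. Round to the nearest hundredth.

-182.48

Initial equilibrium: Q_0 = 10.5455, P_0 = 65.2727; CS_0 = (1/2)(10.5455)(52.7273) = 278.0165, PS_0 = (1/2)(10.5455)(63.2727) = 333.6198.
New equilibrium: 118 - 5Q = 50 + 6Q gives Q_1 = 6.1818, P_1 = 87.0909; CS_1 = 95.5372, PS_1 = 114.6446.
Change in consumer surplus = 95.5372 - 278.0165 = -182.4793.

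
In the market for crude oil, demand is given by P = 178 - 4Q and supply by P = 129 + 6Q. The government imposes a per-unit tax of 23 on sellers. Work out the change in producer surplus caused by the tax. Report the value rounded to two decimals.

-51.75

Pre-tax equilibrium: 178 - 4Q = 129 + 6Q gives Q* = 4.9, P* = 158.4.
A tax on sellers shifts supply up by 23: 178 - 4Q = 129 + 6Q + 23, so Q_t = 2.6. Buyers pay P_b = 167.6; sellers receive P_s = P_b - 23 = 144.6.
Producers lose the trapezoid between P_s and P* out to Q_t plus the triangle from Q_t to Q*: change in PS = 20.28 - 72.03 = -51.75.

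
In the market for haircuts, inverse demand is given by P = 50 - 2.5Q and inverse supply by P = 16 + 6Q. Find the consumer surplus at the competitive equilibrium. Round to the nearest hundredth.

Equilibrium: 50 - 2.5Q = 16 + 6Q, so Q* = 4 and P* = 40.
CS is the area between the demand curve and P* from 0 to Q*: (1/2)(4)(10) = 20.

20.00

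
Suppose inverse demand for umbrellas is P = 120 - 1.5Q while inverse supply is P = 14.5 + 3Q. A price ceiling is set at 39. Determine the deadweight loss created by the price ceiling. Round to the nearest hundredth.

Free-market equilibrium: 120 - 1.5Q = 14.5 + 3Q gives Q* = 23.4444, P* = 84.8333.
At P = 39, sellers supply (39 - 14.5)/3 = 8.1667 while buyers want more, so the quantity traded is 8.1667 at price 39.
At Q = 8.1667 the demand price is 107.75 and the supply price is 39. Deadweight loss is the triangle between the curves from 8.1667 to 23.4444: (1/2)(107.75 - 39)(23.4444 - 8.1667) = 525.1736.

525.17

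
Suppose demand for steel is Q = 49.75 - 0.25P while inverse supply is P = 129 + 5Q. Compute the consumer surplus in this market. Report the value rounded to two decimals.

Rewriting demand in inverse form: P = 199 - 4Q.
Setting demand equal to supply, 70 = 9Q, so Q* = 7.7778 and P* = 167.8889.
The demand choke price is 199, so CS = (1/2)(Q*)(199 - P*) = (1/2)(7.7778)(31.1111) = 120.9877.

120.99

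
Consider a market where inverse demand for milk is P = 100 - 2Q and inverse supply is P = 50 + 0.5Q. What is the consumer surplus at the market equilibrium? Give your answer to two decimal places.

Setting demand equal to supply, 50 = 2.5Q, so Q* = 20 and P* = 60.
CS is the area between the demand curve and P* from 0 to Q*: (1/2)(20)(40) = 400.

400.00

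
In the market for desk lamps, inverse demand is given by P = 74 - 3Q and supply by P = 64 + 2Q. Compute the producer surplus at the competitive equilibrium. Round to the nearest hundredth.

4.00

Set 74 - 3Q = 64 + 2Q, which gives 10 = 5Q, so Q* = 2 and P* = 74 - 3(2) = 68.
Producer surplus is the triangle above supply below P*: (1/2)(2)(68 - 64) = (1/2)(2)(4) = 4.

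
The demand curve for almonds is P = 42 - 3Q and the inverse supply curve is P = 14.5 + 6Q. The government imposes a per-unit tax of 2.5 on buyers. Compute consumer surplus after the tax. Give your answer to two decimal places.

Pre-tax equilibrium: 42 - 3Q = 14.5 + 6Q gives Q* = 3.0556, P* = 32.8333.
With the tax, buyers' net willingness to pay falls by 2.5: (42 - 2.5) - 3Q = 14.5 + 6Q, so Q_t = 2.7778. Buyers pay P_b = 33.6667; sellers receive P_s = P_b - 2.5 = 31.1667.
CS = (1/2)(Q_t)(42 - P_b) = (1/2)(2.7778)(8.3333) = 11.5741.

11.57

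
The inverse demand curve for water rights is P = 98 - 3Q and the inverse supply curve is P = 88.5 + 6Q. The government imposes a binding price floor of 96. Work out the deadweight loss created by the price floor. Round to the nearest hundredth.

Without the control, 98 - 3Q = 88.5 + 6Q so Q* = 1.0556 and P* = 94.8333.
At P = 96, buyers demand (98 - 96)/3 = 0.6667 while sellers would supply more, so the quantity traded is 0.6667 at price 96.
At Q = 0.6667 the demand price is 96 and the supply price is 92.5. Deadweight loss is the triangle between the curves from 0.6667 to 1.0556: (1/2)(96 - 92.5)(1.0556 - 0.6667) = 0.6806.

0.68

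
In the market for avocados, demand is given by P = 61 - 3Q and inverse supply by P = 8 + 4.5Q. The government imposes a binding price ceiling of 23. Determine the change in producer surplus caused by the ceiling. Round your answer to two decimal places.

-87.36

Free-market equilibrium: 61 - 3Q = 8 + 4.5Q gives Q* = 7.0667, P* = 39.8.
At P = 23, sellers supply (23 - 8)/4.5 = 3.3333 while buyers want more, so the quantity traded is 3.3333 at price 23.
PS goes from (1/2)(7.0667)(31.8) = 112.36 to 25 (computed as (23 - 8)(3.3333) - (1/2)(4.5)(3.3333)^2), a change of -87.36.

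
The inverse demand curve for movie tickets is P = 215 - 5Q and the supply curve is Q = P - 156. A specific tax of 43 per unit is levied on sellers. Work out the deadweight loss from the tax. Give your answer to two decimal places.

Rewriting supply in inverse form: P = 156 + Q.
Pre-tax equilibrium: 215 - 5Q = 156 + Q gives Q* = 9.8333, P* = 165.8333.
A tax on sellers shifts supply up by 43: 215 - 5Q = 156 + Q + 43, so Q_t = 2.6667. Buyers pay P_b = 201.6667; sellers receive P_s = P_b - 43 = 158.6667.
The welfare triangle lost has base Q* - Q_t = 7.1667 and height t = 43, so DWL = (1/2)(7.1667)(43) = 154.0833.

154.08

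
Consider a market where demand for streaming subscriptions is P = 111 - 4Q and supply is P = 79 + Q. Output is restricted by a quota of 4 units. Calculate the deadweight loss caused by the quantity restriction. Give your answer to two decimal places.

14.40

Unrestricted equilibrium: Q* = (111 - 79)/(4 + 1) = 6.4.
At Q = 4 the demand price is 111 - 4(4) = 95 and the supply price is 79 + (4) = 83.
DWL = (1/2)(gap between curves at 4) x (Q* - 4) = (1/2)(12)(2.4) = 14.4.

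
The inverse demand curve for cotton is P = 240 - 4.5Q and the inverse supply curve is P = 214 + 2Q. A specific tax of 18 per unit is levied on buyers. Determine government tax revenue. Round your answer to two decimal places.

Pre-tax equilibrium: 240 - 4.5Q = 214 + 2Q gives Q* = 4, P* = 222.
With the tax, buyers' net willingness to pay falls by 18: (240 - 18) - 4.5Q = 214 + 2Q, so Q_t = 1.2308. Buyers pay P_b = 234.4615; sellers receive P_s = P_b - 18 = 216.4615.
Revenue is the tax times quantity traded: 18 x 1.2308 = 22.1538.

22.15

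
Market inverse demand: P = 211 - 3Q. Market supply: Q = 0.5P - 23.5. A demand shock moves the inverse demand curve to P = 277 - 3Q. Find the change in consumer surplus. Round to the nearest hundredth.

1560.24

Rewriting supply in inverse form: P = 47 + 2Q.
Initial equilibrium: Q_0 = 32.8, P_0 = 112.6; CS_0 = (1/2)(32.8)(98.4) = 1613.76, PS_0 = (1/2)(32.8)(65.6) = 1075.84.
New equilibrium: 277 - 3Q = 47 + 2Q gives Q_1 = 46, P_1 = 139; CS_1 = 3174, PS_1 = 2116.
Change in consumer surplus = 3174 - 1613.76 = 1560.24.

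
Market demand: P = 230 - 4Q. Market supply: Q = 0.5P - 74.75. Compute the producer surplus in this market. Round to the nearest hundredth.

Rewriting supply in inverse form: P = 149.5 + 2Q.
Set 230 - 4Q = 149.5 + 2Q, which gives 80.5 = 6Q, so Q* = 13.4167 and P* = 230 - 4(13.4167) = 176.3333.
Producer surplus is the triangle above supply below P*: (1/2)(13.4167)(176.3333 - 149.5) = (1/2)(13.4167)(26.8333) = 180.0069.

180.01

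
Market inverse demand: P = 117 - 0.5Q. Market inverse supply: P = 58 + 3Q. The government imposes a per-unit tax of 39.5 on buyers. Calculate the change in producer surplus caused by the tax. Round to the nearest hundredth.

-379.68

Pre-tax equilibrium: 117 - 0.5Q = 58 + 3Q gives Q* = 16.8571, P* = 108.5714.
With the tax, buyers' net willingness to pay falls by 39.5: (117 - 39.5) - 0.5Q = 58 + 3Q, so Q_t = 5.5714. Buyers pay P_b = 114.2143; sellers receive P_s = P_b - 39.5 = 74.7143.
PS falls from (1/2)(16.8571)(50.5714) = 426.2449 to (1/2)(5.5714)(16.7143) = 46.5612, a change of -379.6837.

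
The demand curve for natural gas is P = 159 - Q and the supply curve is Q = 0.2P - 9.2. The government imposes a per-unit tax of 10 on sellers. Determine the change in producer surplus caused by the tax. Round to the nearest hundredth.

Rewriting supply in inverse form: P = 46 + 5Q.
Pre-tax equilibrium: 159 - Q = 46 + 5Q gives Q* = 18.8333, P* = 140.1667.
With the tax, sellers need 10 more per unit: 159 - Q = 46 + 5Q + 10, so Q_t = 17.1667. Buyers pay P_b = 141.8333; sellers receive P_s = P_b - 10 = 131.8333.
PS falls from (1/2)(18.8333)(94.1667) = 886.7361 to (1/2)(17.1667)(85.8333) = 736.7361, a change of -150.

-150.00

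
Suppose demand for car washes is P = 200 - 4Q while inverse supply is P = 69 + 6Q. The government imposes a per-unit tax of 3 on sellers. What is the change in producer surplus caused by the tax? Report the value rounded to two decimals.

Without the tax, 200 - 4Q = 69 + 6Q so Q* = 13.1 and P* = 147.6.
With the tax, sellers need 3 more per unit: 200 - 4Q = 69 + 6Q + 3, so Q_t = 12.8. Buyers pay P_b = 148.8; sellers receive P_s = P_b - 3 = 145.8.
Producers lose the trapezoid between P_s and P* out to Q_t plus the triangle from Q_t to Q*: change in PS = 491.52 - 514.83 = -23.31.

-23.31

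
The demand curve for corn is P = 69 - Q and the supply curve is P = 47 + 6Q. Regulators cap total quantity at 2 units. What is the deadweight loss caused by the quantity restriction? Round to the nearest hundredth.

Without the quota, 69 - Q = 47 + 6Q gives Q* = 3.1429.
At Q = 2 the demand price is 69 - (2) = 67 and the supply price is 47 + 6(2) = 59.
DWL = (1/2)(gap between curves at 2) x (Q* - 2) = (1/2)(8)(1.1429) = 4.5714.

4.57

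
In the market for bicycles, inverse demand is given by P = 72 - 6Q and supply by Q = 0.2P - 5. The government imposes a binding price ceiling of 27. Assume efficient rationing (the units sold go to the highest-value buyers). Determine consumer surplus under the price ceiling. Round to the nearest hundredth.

Rewriting supply in inverse form: P = 25 + 5Q.
Without the control, 72 - 6Q = 25 + 5Q so Q* = 4.2727 and P* = 46.3636.
At the ceiling price 27, quantity supplied is (27 - 25)/5 = 0.4; supply is the short side, so Q = 0.4 trades at P = 27.
The demand price at Q = 0.4 is 69.6. CS is the trapezoid between demand and 27 over [0, 0.4]: (1/2)[(72 - 27) + (69.6 - 27)](0.4) = 17.52.

17.52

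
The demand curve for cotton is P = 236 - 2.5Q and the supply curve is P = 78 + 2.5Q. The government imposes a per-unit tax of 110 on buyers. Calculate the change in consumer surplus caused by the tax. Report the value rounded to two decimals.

Pre-tax equilibrium: 236 - 2.5Q = 78 + 2.5Q gives Q* = 31.6, P* = 157.
A tax on buyers shifts demand down by 110: (236 - 110) - 2.5Q = 78 + 2.5Q, so Q_t = 9.6. Buyers pay P_b = 212; sellers receive P_s = P_b - 110 = 102.
CS falls from (1/2)(31.6)(79) = 1248.2 to (1/2)(9.6)(24) = 115.2, a change of -1133.

-1133.00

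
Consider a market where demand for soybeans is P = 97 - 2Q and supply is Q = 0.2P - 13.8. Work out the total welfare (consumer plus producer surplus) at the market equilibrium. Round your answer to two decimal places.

Rewriting supply in inverse form: P = 69 + 5Q.
Set 97 - 2Q = 69 + 5Q, which gives 28 = 7Q, so Q* = 4 and P* = 97 - 2(4) = 89.
CS = (1/2)(4)(8) = 16 and PS = (1/2)(4)(20) = 40, so total surplus = 56.

56.00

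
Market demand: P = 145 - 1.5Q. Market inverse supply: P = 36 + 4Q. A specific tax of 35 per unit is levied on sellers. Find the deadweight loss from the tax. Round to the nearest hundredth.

111.36

Pre-tax equilibrium: 145 - 1.5Q = 36 + 4Q gives Q* = 19.8182, P* = 115.2727.
A tax on sellers shifts supply up by 35: 145 - 1.5Q = 36 + 4Q + 35, so Q_t = 13.4545. Buyers pay P_b = 124.8182; sellers receive P_s = P_b - 35 = 89.8182.
The welfare triangle lost has base Q* - Q_t = 6.3636 and height t = 35, so DWL = (1/2)(6.3636)(35) = 111.3636.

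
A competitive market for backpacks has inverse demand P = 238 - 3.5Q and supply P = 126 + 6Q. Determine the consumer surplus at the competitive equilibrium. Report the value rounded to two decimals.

Setting demand equal to supply, 112 = 9.5Q, so Q* = 11.7895 and P* = 196.7368.
Consumer surplus is the triangle under demand above P*: (1/2)(11.7895)(238 - 196.7368) = (1/2)(11.7895)(41.2632) = 243.2355.

243.24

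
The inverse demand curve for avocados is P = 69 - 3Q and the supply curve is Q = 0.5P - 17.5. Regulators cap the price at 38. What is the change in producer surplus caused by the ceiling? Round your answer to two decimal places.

-43.99

Rewriting supply in inverse form: P = 35 + 2Q.
Free-market equilibrium: 69 - 3Q = 35 + 2Q gives Q* = 6.8, P* = 48.6.
At P = 38, sellers supply (38 - 35)/2 = 1.5 while buyers want more, so the quantity traded is 1.5 at price 38.
PS goes from (1/2)(6.8)(13.6) = 46.24 to 2.25 (computed as (38 - 35)(1.5) - (1/2)(2)(1.5)^2), a change of -43.99.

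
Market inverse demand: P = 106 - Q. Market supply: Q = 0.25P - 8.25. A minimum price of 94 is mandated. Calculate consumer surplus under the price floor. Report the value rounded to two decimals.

Rewriting supply in inverse form: P = 33 + 4Q.
Without the control, 106 - Q = 33 + 4Q so Q* = 14.6 and P* = 91.4.
At P = 94, buyers demand (106 - 94)/1 = 12 while sellers would supply more, so the quantity traded is 12 at price 94.
CS is the triangle under demand above 94: (1/2)(12)(106 - 94) = 72.

72.00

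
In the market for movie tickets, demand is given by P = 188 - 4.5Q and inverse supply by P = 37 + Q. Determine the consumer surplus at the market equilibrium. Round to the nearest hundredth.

1695.94

Setting demand equal to supply, 151 = 5.5Q, so Q* = 27.4545 and P* = 64.4545.
CS is the area between the demand curve and P* from 0 to Q*: (1/2)(27.4545)(123.5455) = 1695.9421.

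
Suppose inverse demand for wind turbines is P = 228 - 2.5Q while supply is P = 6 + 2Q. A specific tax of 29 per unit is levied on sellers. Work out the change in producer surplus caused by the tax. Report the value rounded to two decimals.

Without the tax, 228 - 2.5Q = 6 + 2Q so Q* = 49.3333 and P* = 104.6667.
A tax on sellers shifts supply up by 29: 228 - 2.5Q = 6 + 2Q + 29, so Q_t = 42.8889. Buyers pay P_b = 120.7778; sellers receive P_s = P_b - 29 = 91.7778.
PS falls from (1/2)(49.3333)(98.6667) = 2433.7778 to (1/2)(42.8889)(85.7778) = 1839.4568, a change of -594.321.

-594.32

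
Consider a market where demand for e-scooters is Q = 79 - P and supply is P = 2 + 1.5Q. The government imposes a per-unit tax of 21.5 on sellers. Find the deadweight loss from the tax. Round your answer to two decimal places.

92.45

Rewriting demand in inverse form: P = 79 - Q.
Pre-tax equilibrium: 79 - Q = 2 + 1.5Q gives Q* = 30.8, P* = 48.2.
A tax on sellers shifts supply up by 21.5: 79 - Q = 2 + 1.5Q + 21.5, so Q_t = 22.2. Buyers pay P_b = 56.8; sellers receive P_s = P_b - 21.5 = 35.3.
Deadweight loss is the triangle between the curves from Q_t to Q*: (1/2)(30.8 - 22.2)(21.5) = 92.45.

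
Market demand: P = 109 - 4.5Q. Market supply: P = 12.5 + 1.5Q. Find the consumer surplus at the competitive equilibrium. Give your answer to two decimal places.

Setting demand equal to supply, 96.5 = 6Q, so Q* = 16.0833 and P* = 36.625.
Consumer surplus is the triangle under demand above P*: (1/2)(16.0833)(109 - 36.625) = (1/2)(16.0833)(72.375) = 582.0156.

582.02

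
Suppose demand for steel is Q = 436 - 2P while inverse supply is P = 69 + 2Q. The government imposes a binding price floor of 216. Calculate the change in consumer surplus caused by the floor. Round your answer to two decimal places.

Rewriting demand in inverse form: P = 218 - 0.5Q.
Free-market equilibrium: 218 - 0.5Q = 69 + 2Q gives Q* = 59.6, P* = 188.2.
At the floor price 216, quantity demanded is (218 - 216)/0.5 = 4; demand is the short side, so Q = 4 trades at P = 216.
CS goes from (1/2)(59.6)(29.8) = 888.04 to 4 (computed as (218 - 216)(4) - (1/2)(0.5)(4)^2), a change of -884.04.

-884.04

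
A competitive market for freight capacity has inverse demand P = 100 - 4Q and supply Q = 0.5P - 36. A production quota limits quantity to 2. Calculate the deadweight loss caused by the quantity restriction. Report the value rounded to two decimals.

21.33

Rewriting supply in inverse form: P = 72 + 2Q.
Without the quota, 100 - 4Q = 72 + 2Q gives Q* = 4.6667.
At Q = 2 the demand price is 100 - 4(2) = 92 and the supply price is 72 + 2(2) = 76.
DWL = (1/2)(gap between curves at 2) x (Q* - 2) = (1/2)(16)(2.6667) = 21.3333.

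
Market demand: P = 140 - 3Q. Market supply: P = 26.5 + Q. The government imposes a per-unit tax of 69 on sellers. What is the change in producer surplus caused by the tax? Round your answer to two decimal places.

-340.69

Pre-tax equilibrium: 140 - 3Q = 26.5 + Q gives Q* = 28.375, P* = 54.875.
A tax on sellers shifts supply up by 69: 140 - 3Q = 26.5 + Q + 69, so Q_t = 11.125. Buyers pay P_b = 106.625; sellers receive P_s = P_b - 69 = 37.625.
Producers lose the trapezoid between P_s and P* out to Q_t plus the triangle from Q_t to Q*: change in PS = 61.8828 - 402.5703 = -340.6875.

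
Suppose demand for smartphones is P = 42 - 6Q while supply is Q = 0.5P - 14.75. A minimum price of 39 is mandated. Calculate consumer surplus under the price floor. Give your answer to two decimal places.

Rewriting supply in inverse form: P = 29.5 + 2Q.
Without the control, 42 - 6Q = 29.5 + 2Q so Q* = 1.5625 and P* = 32.625.
At the floor price 39, quantity demanded is (42 - 39)/6 = 0.5; demand is the short side, so Q = 0.5 trades at P = 39.
CS is the triangle under demand above 39: (1/2)(0.5)(42 - 39) = 0.75.

0.75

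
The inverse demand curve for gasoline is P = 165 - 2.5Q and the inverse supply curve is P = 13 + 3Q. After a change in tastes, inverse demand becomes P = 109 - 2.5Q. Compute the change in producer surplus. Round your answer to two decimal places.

Initial equilibrium: Q_0 = 27.6364, P_0 = 95.9091; CS_0 = (1/2)(27.6364)(69.0909) = 954.7107, PS_0 = (1/2)(27.6364)(82.9091) = 1145.6529.
New equilibrium: 109 - 2.5Q = 13 + 3Q gives Q_1 = 17.4545, P_1 = 65.3636; CS_1 = 380.8264, PS_1 = 456.9917.
Change in producer surplus = 456.9917 - 1145.6529 = -688.6612.

-688.66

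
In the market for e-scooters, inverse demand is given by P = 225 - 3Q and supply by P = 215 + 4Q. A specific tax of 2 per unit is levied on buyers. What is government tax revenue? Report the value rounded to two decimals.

Without the tax, 225 - 3Q = 215 + 4Q so Q* = 1.4286 and P* = 220.7143.
A tax on buyers shifts demand down by 2: (225 - 2) - 3Q = 215 + 4Q, so Q_t = 1.1429. Buyers pay P_b = 221.5714; sellers receive P_s = P_b - 2 = 219.5714.
Tax revenue = t x Q_t = 2 x 1.1429 = 2.2857.

2.29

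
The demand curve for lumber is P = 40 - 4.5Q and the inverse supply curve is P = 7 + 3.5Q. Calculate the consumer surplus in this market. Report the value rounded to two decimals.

38.29

Setting demand equal to supply, 33 = 8Q, so Q* = 4.125 and P* = 21.4375.
Consumer surplus is the triangle under demand above P*: (1/2)(4.125)(40 - 21.4375) = (1/2)(4.125)(18.5625) = 38.2852.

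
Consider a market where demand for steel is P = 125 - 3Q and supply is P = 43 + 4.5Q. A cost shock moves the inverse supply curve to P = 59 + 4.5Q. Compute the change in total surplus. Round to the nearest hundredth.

Initial equilibrium: Q_0 = 10.9333, P_0 = 92.2; CS_0 = (1/2)(10.9333)(32.8) = 179.3067, PS_0 = (1/2)(10.9333)(49.2) = 268.96.
New equilibrium: 125 - 3Q = 59 + 4.5Q gives Q_1 = 8.8, P_1 = 98.6; CS_1 = 116.16, PS_1 = 174.24.
Change in total surplus = (116.16 + 174.24) - (179.3067 + 268.96) = -157.8667.

-157.87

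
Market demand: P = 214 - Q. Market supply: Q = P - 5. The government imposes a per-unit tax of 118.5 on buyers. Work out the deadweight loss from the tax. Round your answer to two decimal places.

Rewriting supply in inverse form: P = 5 + Q.
Without the tax, 214 - Q = 5 + Q so Q* = 104.5 and P* = 109.5.
A tax on buyers shifts demand down by 118.5: (214 - 118.5) - Q = 5 + Q, so Q_t = 45.25. Buyers pay P_b = 168.75; sellers receive P_s = P_b - 118.5 = 50.25.
The welfare triangle lost has base Q* - Q_t = 59.25 and height t = 118.5, so DWL = (1/2)(59.25)(118.5) = 3510.5625.

3510.56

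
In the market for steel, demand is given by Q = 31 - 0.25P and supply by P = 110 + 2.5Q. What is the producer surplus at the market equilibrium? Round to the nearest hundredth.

5.80

Rewriting demand in inverse form: P = 124 - 4Q.
Set 124 - 4Q = 110 + 2.5Q, which gives 14 = 6.5Q, so Q* = 2.1538 and P* = 124 - 4(2.1538) = 115.3846.
PS is the area between P* and the supply curve from 0 to Q*: (1/2)(2.1538)(5.3846) = 5.7988.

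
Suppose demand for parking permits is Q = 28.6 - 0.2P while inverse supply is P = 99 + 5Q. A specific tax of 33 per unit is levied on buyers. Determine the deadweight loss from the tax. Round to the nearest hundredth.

Rewriting demand in inverse form: P = 143 - 5Q.
Pre-tax equilibrium: 143 - 5Q = 99 + 5Q gives Q* = 4.4, P* = 121.
With the tax, buyers' net willingness to pay falls by 33: (143 - 33) - 5Q = 99 + 5Q, so Q_t = 1.1. Buyers pay P_b = 137.5; sellers receive P_s = P_b - 33 = 104.5.
Deadweight loss is the triangle between the curves from Q_t to Q*: (1/2)(4.4 - 1.1)(33) = 54.45.

54.45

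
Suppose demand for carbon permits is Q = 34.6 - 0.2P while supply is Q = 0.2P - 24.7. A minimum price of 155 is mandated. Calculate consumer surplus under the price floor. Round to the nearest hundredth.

32.40

Rewriting demand in inverse form: P = 173 - 5Q.
Rewriting supply in inverse form: P = 123.5 + 5Q.
Free-market equilibrium: 173 - 5Q = 123.5 + 5Q gives Q* = 4.95, P* = 148.25.
At P = 155, buyers demand (173 - 155)/5 = 3.6 while sellers would supply more, so the quantity traded is 3.6 at price 155.
CS is the triangle under demand above 155: (1/2)(3.6)(173 - 155) = 32.4.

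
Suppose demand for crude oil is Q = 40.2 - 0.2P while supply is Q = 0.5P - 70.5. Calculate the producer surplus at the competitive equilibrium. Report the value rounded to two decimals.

Rewriting demand in inverse form: P = 201 - 5Q.
Rewriting supply in inverse form: P = 141 + 2Q.
Set 201 - 5Q = 141 + 2Q, which gives 60 = 7Q, so Q* = 8.5714 and P* = 201 - 5(8.5714) = 158.1429.
Producer surplus is the triangle above supply below P*: (1/2)(8.5714)(158.1429 - 141) = (1/2)(8.5714)(17.1429) = 73.4694.

73.47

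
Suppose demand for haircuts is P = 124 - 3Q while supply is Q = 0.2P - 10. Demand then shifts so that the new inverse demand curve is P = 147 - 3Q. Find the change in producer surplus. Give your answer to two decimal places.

153.63

Rewriting supply in inverse form: P = 50 + 5Q.
Initial equilibrium: Q_0 = 9.25, P_0 = 96.25; CS_0 = (1/2)(9.25)(27.75) = 128.3438, PS_0 = (1/2)(9.25)(46.25) = 213.9062.
New equilibrium: 147 - 3Q = 50 + 5Q gives Q_1 = 12.125, P_1 = 110.625; CS_1 = 220.5234, PS_1 = 367.5391.
Change in producer surplus = 367.5391 - 213.9062 = 153.6328.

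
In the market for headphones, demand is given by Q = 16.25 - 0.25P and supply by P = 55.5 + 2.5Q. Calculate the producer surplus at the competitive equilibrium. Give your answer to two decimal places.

Rewriting demand in inverse form: P = 65 - 4Q.
Equilibrium: 65 - 4Q = 55.5 + 2.5Q, so Q* = 1.4615 and P* = 59.1538.
PS is the area between P* and the supply curve from 0 to Q*: (1/2)(1.4615)(3.6538) = 2.6701.

2.67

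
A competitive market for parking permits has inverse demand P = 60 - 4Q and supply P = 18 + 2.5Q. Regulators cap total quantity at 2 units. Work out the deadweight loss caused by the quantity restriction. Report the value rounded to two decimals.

64.69

Without the quota, 60 - 4Q = 18 + 2.5Q gives Q* = 6.4615.
At Q = 2 the demand price is 60 - 4(2) = 52 and the supply price is 18 + 2.5(2) = 23.
Deadweight loss is the triangle between the curves from 2 to 6.4615: (1/2)(52 - 23)(6.4615 - 2) = 64.6923.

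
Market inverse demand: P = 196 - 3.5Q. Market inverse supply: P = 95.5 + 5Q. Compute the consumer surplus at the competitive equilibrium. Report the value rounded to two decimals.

Setting demand equal to supply, 100.5 = 8.5Q, so Q* = 11.8235 and P* = 154.6176.
CS is the area between the demand curve and P* from 0 to Q*: (1/2)(11.8235)(41.3824) = 244.6427.

244.64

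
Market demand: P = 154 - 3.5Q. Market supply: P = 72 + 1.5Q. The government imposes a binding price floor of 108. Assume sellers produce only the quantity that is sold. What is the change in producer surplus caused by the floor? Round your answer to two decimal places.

Free-market equilibrium: 154 - 3.5Q = 72 + 1.5Q gives Q* = 16.4, P* = 96.6.
At the floor price 108, quantity demanded is (154 - 108)/3.5 = 13.1429; demand is the short side, so Q = 13.1429 trades at P = 108.
PS goes from (1/2)(16.4)(24.6) = 201.72 to 343.5918 (computed as (108 - 72)(13.1429) - (1/2)(1.5)(13.1429)^2), a change of 141.8718.

141.87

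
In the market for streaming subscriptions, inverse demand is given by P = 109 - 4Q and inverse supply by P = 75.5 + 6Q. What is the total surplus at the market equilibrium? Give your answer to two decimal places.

56.11

Set 109 - 4Q = 75.5 + 6Q, which gives 33.5 = 10Q, so Q* = 3.35 and P* = 109 - 4(3.35) = 95.6.
Total surplus is the full triangle between the curves from 0 to Q*: (1/2)(3.35)(109 - 75.5) = 56.1125.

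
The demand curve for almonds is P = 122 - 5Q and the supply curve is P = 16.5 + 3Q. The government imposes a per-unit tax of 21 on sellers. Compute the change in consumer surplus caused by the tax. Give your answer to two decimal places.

-155.86

Pre-tax equilibrium: 122 - 5Q = 16.5 + 3Q gives Q* = 13.1875, P* = 56.0625.
With the tax, sellers need 21 more per unit: 122 - 5Q = 16.5 + 3Q + 21, so Q_t = 10.5625. Buyers pay P_b = 69.1875; sellers receive P_s = P_b - 21 = 48.1875.
CS falls from (1/2)(13.1875)(65.9375) = 434.7754 to (1/2)(10.5625)(52.8125) = 278.916, a change of -155.8594.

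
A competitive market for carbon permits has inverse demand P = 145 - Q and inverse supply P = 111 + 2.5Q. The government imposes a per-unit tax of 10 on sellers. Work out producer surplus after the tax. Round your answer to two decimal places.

58.78

Without the tax, 145 - Q = 111 + 2.5Q so Q* = 9.7143 and P* = 135.2857.
A tax on sellers shifts supply up by 10: 145 - Q = 111 + 2.5Q + 10, so Q_t = 6.8571. Buyers pay P_b = 138.1429; sellers receive P_s = P_b - 10 = 128.1429.
Producer surplus is the triangle above supply below P_s: (1/2)(6.8571)(128.1429 - 111) = 58.7755.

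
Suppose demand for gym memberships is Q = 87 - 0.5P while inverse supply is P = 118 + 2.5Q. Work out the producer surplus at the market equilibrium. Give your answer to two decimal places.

Rewriting demand in inverse form: P = 174 - 2Q.
Equilibrium: 174 - 2Q = 118 + 2.5Q, so Q* = 12.4444 and P* = 149.1111.
PS is the area between P* and the supply curve from 0 to Q*: (1/2)(12.4444)(31.1111) = 193.5802.

193.58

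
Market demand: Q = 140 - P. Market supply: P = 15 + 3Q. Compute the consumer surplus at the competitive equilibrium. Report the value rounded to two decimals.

488.28

Rewriting demand in inverse form: P = 140 - Q.
Equilibrium: 140 - Q = 15 + 3Q, so Q* = 31.25 and P* = 108.75.
The demand choke price is 140, so CS = (1/2)(Q*)(140 - P*) = (1/2)(31.25)(31.25) = 488.2812.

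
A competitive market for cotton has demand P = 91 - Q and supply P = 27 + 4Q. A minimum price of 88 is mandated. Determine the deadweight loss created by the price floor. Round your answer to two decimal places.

240.10

Without the control, 91 - Q = 27 + 4Q so Q* = 12.8 and P* = 78.2.
At P = 88, buyers demand (91 - 88)/1 = 3 while sellers would supply more, so the quantity traded is 3 at price 88.
The lost-trades triangle has base Q* - 3 = 9.8 and height equal to the gap between the curves at Q = 3, which is 88 - 39 = 49. DWL = (1/2)(9.8)(49) = 240.1.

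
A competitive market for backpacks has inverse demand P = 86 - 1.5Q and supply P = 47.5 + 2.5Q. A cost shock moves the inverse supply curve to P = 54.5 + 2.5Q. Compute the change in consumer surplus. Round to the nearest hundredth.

-22.97

Initial equilibrium: Q_0 = 9.625, P_0 = 71.5625; CS_0 = (1/2)(9.625)(14.4375) = 69.4805, PS_0 = (1/2)(9.625)(24.0625) = 115.8008.
New equilibrium: 86 - 1.5Q = 54.5 + 2.5Q gives Q_1 = 7.875, P_1 = 74.1875; CS_1 = 46.5117, PS_1 = 77.5195.
Change in consumer surplus = 46.5117 - 69.4805 = -22.9688.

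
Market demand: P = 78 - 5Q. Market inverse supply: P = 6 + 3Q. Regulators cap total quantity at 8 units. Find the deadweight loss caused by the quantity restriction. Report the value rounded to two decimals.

4.00

Without the quota, 78 - 5Q = 6 + 3Q gives Q* = 9.
At Q = 8 the demand price is 78 - 5(8) = 38 and the supply price is 6 + 3(8) = 30.
DWL = (1/2)(gap between curves at 8) x (Q* - 8) = (1/2)(8)(1) = 4.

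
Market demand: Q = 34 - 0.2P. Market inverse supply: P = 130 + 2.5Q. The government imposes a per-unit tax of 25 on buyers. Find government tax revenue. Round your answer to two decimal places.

50.00

Rewriting demand in inverse form: P = 170 - 5Q.
Pre-tax equilibrium: 170 - 5Q = 130 + 2.5Q gives Q* = 5.3333, P* = 143.3333.
With the tax, buyers' net willingness to pay falls by 25: (170 - 25) - 5Q = 130 + 2.5Q, so Q_t = 2. Buyers pay P_b = 160; sellers receive P_s = P_b - 25 = 135.
Revenue is the tax times quantity traded: 25 x 2 = 50.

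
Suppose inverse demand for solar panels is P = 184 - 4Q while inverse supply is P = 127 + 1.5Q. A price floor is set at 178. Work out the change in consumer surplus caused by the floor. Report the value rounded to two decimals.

Free-market equilibrium: 184 - 4Q = 127 + 1.5Q gives Q* = 10.3636, P* = 142.5455.
At P = 178, buyers demand (184 - 178)/4 = 1.5 while sellers would supply more, so the quantity traded is 1.5 at price 178.
CS goes from (1/2)(10.3636)(41.4545) = 214.8099 to 4.5 (computed as (184 - 178)(1.5) - (1/2)(4)(1.5)^2), a change of -210.3099.

-210.31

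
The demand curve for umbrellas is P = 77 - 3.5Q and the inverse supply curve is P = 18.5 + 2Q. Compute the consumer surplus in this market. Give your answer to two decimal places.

197.98

Equilibrium: 77 - 3.5Q = 18.5 + 2Q, so Q* = 10.6364 and P* = 39.7727.
CS is the area between the demand curve and P* from 0 to Q*: (1/2)(10.6364)(37.2273) = 197.9814.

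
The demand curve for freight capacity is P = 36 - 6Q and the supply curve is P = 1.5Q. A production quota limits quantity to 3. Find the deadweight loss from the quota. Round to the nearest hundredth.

Unrestricted equilibrium: Q* = (36 - 0)/(6 + 1.5) = 4.8.
At Q = 3 the demand price is 36 - 6(3) = 18 and the supply price is 0 + 1.5(3) = 4.5.
DWL = (1/2)(gap between curves at 3) x (Q* - 3) = (1/2)(13.5)(1.8) = 12.15.

12.15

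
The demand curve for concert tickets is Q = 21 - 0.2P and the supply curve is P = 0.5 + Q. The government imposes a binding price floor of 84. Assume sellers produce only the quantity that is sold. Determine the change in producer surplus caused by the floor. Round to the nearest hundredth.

Rewriting demand in inverse form: P = 105 - 5Q.
Free-market equilibrium: 105 - 5Q = 0.5 + Q gives Q* = 17.4167, P* = 17.9167.
At P = 84, buyers demand (105 - 84)/5 = 4.2 while sellers would supply more, so the quantity traded is 4.2 at price 84.
PS goes from (1/2)(17.4167)(17.4167) = 151.6701 to 341.88 (computed as (84 - 0.5)(4.2) - (1/2)(1)(4.2)^2), a change of 190.2099.

190.21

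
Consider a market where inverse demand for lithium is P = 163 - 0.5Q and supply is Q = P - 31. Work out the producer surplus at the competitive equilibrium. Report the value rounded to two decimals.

Rewriting supply in inverse form: P = 31 + Q.
Equilibrium: 163 - 0.5Q = 31 + Q, so Q* = 88 and P* = 119.
The supply curve's price intercept is 31, so PS = (1/2)(Q*)(P* - 31) = (1/2)(88)(88) = 3872.

3872.00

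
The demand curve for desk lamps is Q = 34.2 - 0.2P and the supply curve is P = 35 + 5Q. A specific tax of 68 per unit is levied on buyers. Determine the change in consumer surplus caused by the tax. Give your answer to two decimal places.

Rewriting demand in inverse form: P = 171 - 5Q.
Pre-tax equilibrium: 171 - 5Q = 35 + 5Q gives Q* = 13.6, P* = 103.
A tax on buyers shifts demand down by 68: (171 - 68) - 5Q = 35 + 5Q, so Q_t = 6.8. Buyers pay P_b = 137; sellers receive P_s = P_b - 68 = 69.
CS falls from (1/2)(13.6)(68) = 462.4 to (1/2)(6.8)(34) = 115.6, a change of -346.8.

-346.80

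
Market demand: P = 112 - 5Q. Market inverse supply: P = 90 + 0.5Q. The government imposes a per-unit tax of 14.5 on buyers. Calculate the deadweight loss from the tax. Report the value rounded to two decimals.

Without the tax, 112 - 5Q = 90 + 0.5Q so Q* = 4 and P* = 92.
A tax on buyers shifts demand down by 14.5: (112 - 14.5) - 5Q = 90 + 0.5Q, so Q_t = 1.3636. Buyers pay P_b = 105.1818; sellers receive P_s = P_b - 14.5 = 90.6818.
Deadweight loss is the triangle between the curves from Q_t to Q*: (1/2)(4 - 1.3636)(14.5) = 19.1136.

19.11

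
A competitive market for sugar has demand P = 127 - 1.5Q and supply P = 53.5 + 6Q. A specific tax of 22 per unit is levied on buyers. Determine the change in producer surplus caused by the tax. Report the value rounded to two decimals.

-146.67

Without the tax, 127 - 1.5Q = 53.5 + 6Q so Q* = 9.8 and P* = 112.3.
A tax on buyers shifts demand down by 22: (127 - 22) - 1.5Q = 53.5 + 6Q, so Q_t = 6.8667. Buyers pay P_b = 116.7; sellers receive P_s = P_b - 22 = 94.7.
PS falls from (1/2)(9.8)(58.8) = 288.12 to (1/2)(6.8667)(41.2) = 141.4533, a change of -146.6667.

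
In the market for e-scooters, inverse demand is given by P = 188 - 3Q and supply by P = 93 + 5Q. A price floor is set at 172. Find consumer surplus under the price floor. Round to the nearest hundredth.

42.67

Without the control, 188 - 3Q = 93 + 5Q so Q* = 11.875 and P* = 152.375.
At P = 172, buyers demand (188 - 172)/3 = 5.3333 while sellers would supply more, so the quantity traded is 5.3333 at price 172.
CS is the triangle under demand above 172: (1/2)(5.3333)(188 - 172) = 42.6667.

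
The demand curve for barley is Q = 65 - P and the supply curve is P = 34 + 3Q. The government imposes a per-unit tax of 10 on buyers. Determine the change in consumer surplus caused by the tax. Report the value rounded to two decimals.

Rewriting demand in inverse form: P = 65 - Q.
Without the tax, 65 - Q = 34 + 3Q so Q* = 7.75 and P* = 57.25.
With the tax, buyers' net willingness to pay falls by 10: (65 - 10) - Q = 34 + 3Q, so Q_t = 5.25. Buyers pay P_b = 59.75; sellers receive P_s = P_b - 10 = 49.75.
CS falls from (1/2)(7.75)(7.75) = 30.0312 to (1/2)(5.25)(5.25) = 13.7812, a change of -16.25.

-16.25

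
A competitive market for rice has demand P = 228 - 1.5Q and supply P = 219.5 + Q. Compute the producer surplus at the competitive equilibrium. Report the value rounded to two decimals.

5.78

Set 228 - 1.5Q = 219.5 + Q, which gives 8.5 = 2.5Q, so Q* = 3.4 and P* = 228 - 1.5(3.4) = 222.9.
The supply curve's price intercept is 219.5, so PS = (1/2)(Q*)(P* - 219.5) = (1/2)(3.4)(3.4) = 5.78.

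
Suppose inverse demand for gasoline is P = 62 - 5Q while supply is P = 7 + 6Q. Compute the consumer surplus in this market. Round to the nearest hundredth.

Setting demand equal to supply, 55 = 11Q, so Q* = 5 and P* = 37.
The demand choke price is 62, so CS = (1/2)(Q*)(62 - P*) = (1/2)(5)(25) = 62.5.

62.50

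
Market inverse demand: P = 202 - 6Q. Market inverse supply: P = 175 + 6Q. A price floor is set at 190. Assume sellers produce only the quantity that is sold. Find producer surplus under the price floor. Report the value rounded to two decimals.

Free-market equilibrium: 202 - 6Q = 175 + 6Q gives Q* = 2.25, P* = 188.5.
At the floor price 190, quantity demanded is (202 - 190)/6 = 2; demand is the short side, so Q = 2 trades at P = 190.
The supply price at Q = 2 is 187. PS is the trapezoid between 190 and supply over [0, 2]: (1/2)[(190 - 175) + (190 - 187)](2) = 18.

18.00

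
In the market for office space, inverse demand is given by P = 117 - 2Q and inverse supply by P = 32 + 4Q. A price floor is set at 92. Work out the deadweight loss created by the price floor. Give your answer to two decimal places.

Free-market equilibrium: 117 - 2Q = 32 + 4Q gives Q* = 14.1667, P* = 88.6667.
At the floor price 92, quantity demanded is (117 - 92)/2 = 12.5; demand is the short side, so Q = 12.5 trades at P = 92.
At Q = 12.5 the demand price is 92 and the supply price is 82. Deadweight loss is the triangle between the curves from 12.5 to 14.1667: (1/2)(92 - 82)(14.1667 - 12.5) = 8.3333.

8.33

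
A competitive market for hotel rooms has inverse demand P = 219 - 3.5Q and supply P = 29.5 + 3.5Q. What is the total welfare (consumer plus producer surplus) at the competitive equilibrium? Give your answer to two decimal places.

2565.02

Setting demand equal to supply, 189.5 = 7Q, so Q* = 27.0714 and P* = 124.25.
Total surplus is the full triangle between the curves from 0 to Q*: (1/2)(27.0714)(219 - 29.5) = 2565.0179.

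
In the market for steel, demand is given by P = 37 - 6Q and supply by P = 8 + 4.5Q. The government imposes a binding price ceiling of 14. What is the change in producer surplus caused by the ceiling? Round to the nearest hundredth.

Without the control, 37 - 6Q = 8 + 4.5Q so Q* = 2.7619 and P* = 20.4286.
At the ceiling price 14, quantity supplied is (14 - 8)/4.5 = 1.3333; supply is the short side, so Q = 1.3333 trades at P = 14.
PS goes from (1/2)(2.7619)(12.4286) = 17.1633 to 4 (computed as (14 - 8)(1.3333) - (1/2)(4.5)(1.3333)^2), a change of -13.1633.

-13.16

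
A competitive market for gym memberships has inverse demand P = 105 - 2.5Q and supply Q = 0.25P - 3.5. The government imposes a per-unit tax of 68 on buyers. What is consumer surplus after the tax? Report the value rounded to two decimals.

Rewriting supply in inverse form: P = 14 + 4Q.
Without the tax, 105 - 2.5Q = 14 + 4Q so Q* = 14 and P* = 70.
A tax on buyers shifts demand down by 68: (105 - 68) - 2.5Q = 14 + 4Q, so Q_t = 3.5385. Buyers pay P_b = 96.1538; sellers receive P_s = P_b - 68 = 28.1538.
CS = (1/2)(Q_t)(105 - P_b) = (1/2)(3.5385)(8.8462) = 15.6509.

15.65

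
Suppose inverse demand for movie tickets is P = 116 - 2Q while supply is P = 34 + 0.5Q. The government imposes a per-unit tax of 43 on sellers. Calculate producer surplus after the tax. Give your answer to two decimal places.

60.84

Pre-tax equilibrium: 116 - 2Q = 34 + 0.5Q gives Q* = 32.8, P* = 50.4.
A tax on sellers shifts supply up by 43: 116 - 2Q = 34 + 0.5Q + 43, so Q_t = 15.6. Buyers pay P_b = 84.8; sellers receive P_s = P_b - 43 = 41.8.
PS = (1/2)(Q_t)(P_s - 34) = (1/2)(15.6)(7.8) = 60.84.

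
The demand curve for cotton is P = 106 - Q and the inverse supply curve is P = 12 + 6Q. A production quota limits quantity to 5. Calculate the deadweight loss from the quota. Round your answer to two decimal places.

Without the quota, 106 - Q = 12 + 6Q gives Q* = 13.4286.
At Q = 5 the demand price is 106 - (5) = 101 and the supply price is 12 + 6(5) = 42.
Deadweight loss is the triangle between the curves from 5 to 13.4286: (1/2)(101 - 42)(13.4286 - 5) = 248.6429.

248.64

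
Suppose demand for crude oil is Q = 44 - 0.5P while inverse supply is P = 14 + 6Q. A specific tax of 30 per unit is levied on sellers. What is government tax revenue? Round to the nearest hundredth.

165.00

Rewriting demand in inverse form: P = 88 - 2Q.
Pre-tax equilibrium: 88 - 2Q = 14 + 6Q gives Q* = 9.25, P* = 69.5.
A tax on sellers shifts supply up by 30: 88 - 2Q = 14 + 6Q + 30, so Q_t = 5.5. Buyers pay P_b = 77; sellers receive P_s = P_b - 30 = 47.
Tax revenue = t x Q_t = 30 x 5.5 = 165.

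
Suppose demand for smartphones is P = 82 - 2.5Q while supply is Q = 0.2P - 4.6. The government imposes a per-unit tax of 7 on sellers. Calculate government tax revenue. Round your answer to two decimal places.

48.53

Rewriting supply in inverse form: P = 23 + 5Q.
Without the tax, 82 - 2.5Q = 23 + 5Q so Q* = 7.8667 and P* = 62.3333.
With the tax, sellers need 7 more per unit: 82 - 2.5Q = 23 + 5Q + 7, so Q_t = 6.9333. Buyers pay P_b = 64.6667; sellers receive P_s = P_b - 7 = 57.6667.
Revenue is the tax times quantity traded: 7 x 6.9333 = 48.5333.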